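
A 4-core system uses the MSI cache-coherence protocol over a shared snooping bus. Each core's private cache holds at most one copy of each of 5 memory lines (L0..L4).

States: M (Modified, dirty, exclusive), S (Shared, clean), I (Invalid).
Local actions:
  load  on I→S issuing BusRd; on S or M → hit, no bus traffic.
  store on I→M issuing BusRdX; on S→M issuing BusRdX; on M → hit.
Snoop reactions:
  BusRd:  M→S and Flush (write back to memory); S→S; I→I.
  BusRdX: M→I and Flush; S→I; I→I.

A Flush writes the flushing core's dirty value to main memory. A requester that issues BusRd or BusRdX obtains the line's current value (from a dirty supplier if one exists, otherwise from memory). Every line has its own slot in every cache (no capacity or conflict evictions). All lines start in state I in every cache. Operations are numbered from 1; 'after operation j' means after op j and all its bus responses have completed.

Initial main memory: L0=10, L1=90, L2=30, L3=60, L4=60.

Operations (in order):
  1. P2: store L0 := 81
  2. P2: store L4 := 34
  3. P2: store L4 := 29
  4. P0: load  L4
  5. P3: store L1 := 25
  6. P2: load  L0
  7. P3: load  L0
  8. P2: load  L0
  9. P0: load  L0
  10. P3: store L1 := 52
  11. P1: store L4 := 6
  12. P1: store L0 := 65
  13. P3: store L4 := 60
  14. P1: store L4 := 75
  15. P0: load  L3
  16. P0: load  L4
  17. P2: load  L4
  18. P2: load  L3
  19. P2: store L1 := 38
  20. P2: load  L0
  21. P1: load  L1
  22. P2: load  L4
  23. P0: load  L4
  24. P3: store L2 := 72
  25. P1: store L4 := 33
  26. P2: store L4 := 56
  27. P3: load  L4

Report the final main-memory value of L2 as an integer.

[1] P2: store L0 := 81 | P0:I, P1:I, P2:M(81), P3:I | bus: BusRdX
[2] P2: store L4 := 34 | P0:I, P1:I, P2:M(34), P3:I | bus: BusRdX
[3] P2: store L4 := 29 | P0:I, P1:I, P2:M(29), P3:I | bus: none
[4] P0: load  L4 | P0:S(29), P1:I, P2:S(29), P3:I | bus: BusRd,Flush
[5] P3: store L1 := 25 | P0:I, P1:I, P2:I, P3:M(25) | bus: BusRdX
[6] P2: load  L0 | P0:I, P1:I, P2:M(81), P3:I | bus: none
[7] P3: load  L0 | P0:I, P1:I, P2:S(81), P3:S(81) | bus: BusRd,Flush
[8] P2: load  L0 | P0:I, P1:I, P2:S(81), P3:S(81) | bus: none
[9] P0: load  L0 | P0:S(81), P1:I, P2:S(81), P3:S(81) | bus: BusRd
[10] P3: store L1 := 52 | P0:I, P1:I, P2:I, P3:M(52) | bus: none
[11] P1: store L4 := 6 | P0:I, P1:M(6), P2:I, P3:I | bus: BusRdX
[12] P1: store L0 := 65 | P0:I, P1:M(65), P2:I, P3:I | bus: BusRdX
[13] P3: store L4 := 60 | P0:I, P1:I, P2:I, P3:M(60) | bus: BusRdX,Flush
[14] P1: store L4 := 75 | P0:I, P1:M(75), P2:I, P3:I | bus: BusRdX,Flush
[15] P0: load  L3 | P0:S(60), P1:I, P2:I, P3:I | bus: BusRd
[16] P0: load  L4 | P0:S(75), P1:S(75), P2:I, P3:I | bus: BusRd,Flush
[17] P2: load  L4 | P0:S(75), P1:S(75), P2:S(75), P3:I | bus: BusRd
[18] P2: load  L3 | P0:S(60), P1:I, P2:S(60), P3:I | bus: BusRd
[19] P2: store L1 := 38 | P0:I, P1:I, P2:M(38), P3:I | bus: BusRdX,Flush
[20] P2: load  L0 | P0:I, P1:S(65), P2:S(65), P3:I | bus: BusRd,Flush
[21] P1: load  L1 | P0:I, P1:S(38), P2:S(38), P3:I | bus: BusRd,Flush
[22] P2: load  L4 | P0:S(75), P1:S(75), P2:S(75), P3:I | bus: none
[23] P0: load  L4 | P0:S(75), P1:S(75), P2:S(75), P3:I | bus: none
[24] P3: store L2 := 72 | P0:I, P1:I, P2:I, P3:M(72) | bus: BusRdX
[25] P1: store L4 := 33 | P0:I, P1:M(33), P2:I, P3:I | bus: BusRdX
[26] P2: store L4 := 56 | P0:I, P1:I, P2:M(56), P3:I | bus: BusRdX,Flush
[27] P3: load  L4 | P0:I, P1:I, P2:S(56), P3:S(56) | bus: BusRd,Flush

memory[L2] = 30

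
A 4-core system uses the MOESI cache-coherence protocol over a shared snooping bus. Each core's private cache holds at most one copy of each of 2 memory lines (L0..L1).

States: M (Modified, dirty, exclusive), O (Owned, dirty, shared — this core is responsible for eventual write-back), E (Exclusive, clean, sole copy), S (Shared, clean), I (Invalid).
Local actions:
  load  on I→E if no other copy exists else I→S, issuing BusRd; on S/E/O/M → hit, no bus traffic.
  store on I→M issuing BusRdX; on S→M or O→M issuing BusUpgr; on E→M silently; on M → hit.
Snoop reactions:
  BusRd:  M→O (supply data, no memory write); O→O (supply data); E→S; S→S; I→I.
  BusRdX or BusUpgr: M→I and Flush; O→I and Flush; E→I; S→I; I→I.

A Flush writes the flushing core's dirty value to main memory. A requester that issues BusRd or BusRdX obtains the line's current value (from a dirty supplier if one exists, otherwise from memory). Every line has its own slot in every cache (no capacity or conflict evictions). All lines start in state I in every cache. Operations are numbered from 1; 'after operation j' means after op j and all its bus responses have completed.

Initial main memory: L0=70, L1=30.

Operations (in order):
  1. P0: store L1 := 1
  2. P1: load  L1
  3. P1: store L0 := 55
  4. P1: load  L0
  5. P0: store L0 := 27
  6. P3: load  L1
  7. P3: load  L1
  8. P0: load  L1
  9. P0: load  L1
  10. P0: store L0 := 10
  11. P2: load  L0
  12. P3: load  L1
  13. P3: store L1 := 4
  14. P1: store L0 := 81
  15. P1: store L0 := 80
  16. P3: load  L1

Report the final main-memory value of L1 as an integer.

[1] P0: store L1 := 1 | P0:M(1), P1:I, P2:I, P3:I | bus: BusRdX
[2] P1: load  L1 | P0:O(1), P1:S(1), P2:I, P3:I | bus: BusRd
[3] P1: store L0 := 55 | P0:I, P1:M(55), P2:I, P3:I | bus: BusRdX
[4] P1: load  L0 | P0:I, P1:M(55), P2:I, P3:I | bus: none
[5] P0: store L0 := 27 | P0:M(27), P1:I, P2:I, P3:I | bus: BusRdX,Flush
[6] P3: load  L1 | P0:O(1), P1:S(1), P2:I, P3:S(1) | bus: BusRd
[7] P3: load  L1 | P0:O(1), P1:S(1), P2:I, P3:S(1) | bus: none
[8] P0: load  L1 | P0:O(1), P1:S(1), P2:I, P3:S(1) | bus: none
[9] P0: load  L1 | P0:O(1), P1:S(1), P2:I, P3:S(1) | bus: none
[10] P0: store L0 := 10 | P0:M(10), P1:I, P2:I, P3:I | bus: none
[11] P2: load  L0 | P0:O(10), P1:I, P2:S(10), P3:I | bus: BusRd
[12] P3: load  L1 | P0:O(1), P1:S(1), P2:I, P3:S(1) | bus: none
[13] P3: store L1 := 4 | P0:I, P1:I, P2:I, P3:M(4) | bus: BusUpgr,Flush
[14] P1: store L0 := 81 | P0:I, P1:M(81), P2:I, P3:I | bus: BusRdX,Flush
[15] P1: store L0 := 80 | P0:I, P1:M(80), P2:I, P3:I | bus: none
[16] P3: load  L1 | P0:I, P1:I, P2:I, P3:M(4) | bus: none

memory[L1] = 1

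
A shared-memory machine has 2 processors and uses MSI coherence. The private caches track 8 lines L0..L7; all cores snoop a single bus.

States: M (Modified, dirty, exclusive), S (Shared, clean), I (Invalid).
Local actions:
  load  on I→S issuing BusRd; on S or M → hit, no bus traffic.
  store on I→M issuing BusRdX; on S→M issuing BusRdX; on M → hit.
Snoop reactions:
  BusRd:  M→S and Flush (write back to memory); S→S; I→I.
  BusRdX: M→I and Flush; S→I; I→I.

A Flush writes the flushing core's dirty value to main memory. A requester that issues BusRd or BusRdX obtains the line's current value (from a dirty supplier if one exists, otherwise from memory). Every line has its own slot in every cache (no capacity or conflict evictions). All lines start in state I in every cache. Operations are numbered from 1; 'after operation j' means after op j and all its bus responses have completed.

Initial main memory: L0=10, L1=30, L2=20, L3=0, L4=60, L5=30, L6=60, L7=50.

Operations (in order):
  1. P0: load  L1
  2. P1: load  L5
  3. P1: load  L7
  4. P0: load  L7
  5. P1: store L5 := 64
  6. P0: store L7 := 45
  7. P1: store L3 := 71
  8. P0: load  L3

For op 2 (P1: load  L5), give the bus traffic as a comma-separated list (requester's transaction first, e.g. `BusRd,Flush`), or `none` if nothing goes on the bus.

bus = BusRd

1. P0: load  L1  bus=[BusRd]  L1: P0=S P1=I  mem[L1]=30
2. P1: load  L5  bus=[BusRd]  L5: P0=I P1=S  mem[L5]=30
3. P1: load  L7  bus=[BusRd]  L7: P0=I P1=S  mem[L7]=50
4. P0: load  L7  bus=[BusRd]  L7: P0=S P1=S  mem[L7]=50
5. P1: store L5 := 64  bus=[BusRdX]  L5: P0=I P1=M  mem[L5]=30
6. P0: store L7 := 45  bus=[BusRdX]  L7: P0=M P1=I  mem[L7]=50
7. P1: store L3 := 71  bus=[BusRdX]  L3: P0=I P1=M  mem[L3]=0
8. P0: load  L3  bus=[BusRd,Flush]  L3: P0=S P1=S  mem[L3]=71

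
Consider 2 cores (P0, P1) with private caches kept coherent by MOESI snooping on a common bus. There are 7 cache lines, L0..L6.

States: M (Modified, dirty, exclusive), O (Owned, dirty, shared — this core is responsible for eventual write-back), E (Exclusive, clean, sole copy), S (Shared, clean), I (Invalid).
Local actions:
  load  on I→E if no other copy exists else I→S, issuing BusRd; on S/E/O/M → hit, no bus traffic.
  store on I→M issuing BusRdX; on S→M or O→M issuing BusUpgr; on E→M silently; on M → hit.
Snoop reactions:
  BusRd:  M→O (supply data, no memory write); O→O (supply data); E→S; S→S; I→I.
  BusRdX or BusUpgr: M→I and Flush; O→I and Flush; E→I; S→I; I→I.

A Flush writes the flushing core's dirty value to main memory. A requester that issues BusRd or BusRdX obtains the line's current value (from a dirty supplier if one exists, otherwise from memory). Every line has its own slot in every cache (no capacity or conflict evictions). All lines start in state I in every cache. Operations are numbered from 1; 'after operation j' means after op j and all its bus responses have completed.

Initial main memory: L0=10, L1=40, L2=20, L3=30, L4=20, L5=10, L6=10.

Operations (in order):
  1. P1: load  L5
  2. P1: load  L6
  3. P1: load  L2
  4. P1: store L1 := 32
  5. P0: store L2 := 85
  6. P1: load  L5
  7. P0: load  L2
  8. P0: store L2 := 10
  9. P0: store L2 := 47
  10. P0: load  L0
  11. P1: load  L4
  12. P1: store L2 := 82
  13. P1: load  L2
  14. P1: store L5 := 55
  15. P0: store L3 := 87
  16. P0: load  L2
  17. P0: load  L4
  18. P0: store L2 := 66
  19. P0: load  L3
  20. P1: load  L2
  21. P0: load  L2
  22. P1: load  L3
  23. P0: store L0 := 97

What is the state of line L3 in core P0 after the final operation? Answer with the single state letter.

step 1: P1: load  L5  ⟶  IE  (L5)  txn=BusRd  M[L5]=10
step 2: P1: load  L6  ⟶  IE  (L6)  txn=BusRd  M[L6]=10
step 3: P1: load  L2  ⟶  IE  (L2)  txn=BusRd  M[L2]=20
step 4: P1: store L1 := 32  ⟶  IM  (L1)  txn=BusRdX  M[L1]=40
step 5: P0: store L2 := 85  ⟶  MI  (L2)  txn=BusRdX  M[L2]=20
step 6: P1: load  L5  ⟶  IE  (L5)  txn=∅  M[L5]=10
step 7: P0: load  L2  ⟶  MI  (L2)  txn=∅  M[L2]=20
step 8: P0: store L2 := 10  ⟶  MI  (L2)  txn=∅  M[L2]=20
step 9: P0: store L2 := 47  ⟶  MI  (L2)  txn=∅  M[L2]=20
step 10: P0: load  L0  ⟶  EI  (L0)  txn=BusRd  M[L0]=10
step 11: P1: load  L4  ⟶  IE  (L4)  txn=BusRd  M[L4]=20
step 12: P1: store L2 := 82  ⟶  IM  (L2)  txn=BusRdX+Flush  M[L2]=47
step 13: P1: load  L2  ⟶  IM  (L2)  txn=∅  M[L2]=47
step 14: P1: store L5 := 55  ⟶  IM  (L5)  txn=∅  M[L5]=10
step 15: P0: store L3 := 87  ⟶  MI  (L3)  txn=BusRdX  M[L3]=30
step 16: P0: load  L2  ⟶  SO  (L2)  txn=BusRd  M[L2]=47
step 17: P0: load  L4  ⟶  SS  (L4)  txn=BusRd  M[L4]=20
step 18: P0: store L2 := 66  ⟶  MI  (L2)  txn=BusUpgr+Flush  M[L2]=82
step 19: P0: load  L3  ⟶  MI  (L3)  txn=∅  M[L3]=30
step 20: P1: load  L2  ⟶  OS  (L2)  txn=BusRd  M[L2]=82
step 21: P0: load  L2  ⟶  OS  (L2)  txn=∅  M[L2]=82
step 22: P1: load  L3  ⟶  OS  (L3)  txn=BusRd  M[L3]=30
step 23: P0: store L0 := 97  ⟶  MI  (L0)  txn=∅  M[L0]=10

state = O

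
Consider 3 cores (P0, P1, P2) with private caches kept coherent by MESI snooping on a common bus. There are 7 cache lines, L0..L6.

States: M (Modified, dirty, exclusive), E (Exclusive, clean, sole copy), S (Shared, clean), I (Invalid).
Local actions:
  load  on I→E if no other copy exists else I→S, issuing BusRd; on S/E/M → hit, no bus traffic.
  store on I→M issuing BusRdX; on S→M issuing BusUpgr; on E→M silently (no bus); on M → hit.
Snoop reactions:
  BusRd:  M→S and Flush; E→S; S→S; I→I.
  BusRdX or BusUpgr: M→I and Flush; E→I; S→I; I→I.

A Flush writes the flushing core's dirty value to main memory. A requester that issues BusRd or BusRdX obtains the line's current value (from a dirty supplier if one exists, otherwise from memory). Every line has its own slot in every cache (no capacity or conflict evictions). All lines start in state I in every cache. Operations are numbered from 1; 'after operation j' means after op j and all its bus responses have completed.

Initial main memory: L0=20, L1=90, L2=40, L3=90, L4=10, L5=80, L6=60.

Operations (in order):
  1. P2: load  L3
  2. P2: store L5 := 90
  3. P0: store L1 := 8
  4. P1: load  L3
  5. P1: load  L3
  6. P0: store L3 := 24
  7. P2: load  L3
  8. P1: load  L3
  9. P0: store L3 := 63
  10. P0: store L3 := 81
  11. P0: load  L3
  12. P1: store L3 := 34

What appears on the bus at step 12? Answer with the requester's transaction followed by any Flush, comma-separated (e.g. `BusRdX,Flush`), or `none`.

[1] P2: load  L3 | P0:I, P1:I, P2:E(90) | bus: BusRd
[2] P2: store L5 := 90 | P0:I, P1:I, P2:M(90) | bus: BusRdX
[3] P0: store L1 := 8 | P0:M(8), P1:I, P2:I | bus: BusRdX
[4] P1: load  L3 | P0:I, P1:S(90), P2:S(90) | bus: BusRd
[5] P1: load  L3 | P0:I, P1:S(90), P2:S(90) | bus: none
[6] P0: store L3 := 24 | P0:M(24), P1:I, P2:I | bus: BusRdX
[7] P2: load  L3 | P0:S(24), P1:I, P2:S(24) | bus: BusRd,Flush
[8] P1: load  L3 | P0:S(24), P1:S(24), P2:S(24) | bus: BusRd
[9] P0: store L3 := 63 | P0:M(63), P1:I, P2:I | bus: BusUpgr
[10] P0: store L3 := 81 | P0:M(81), P1:I, P2:I | bus: none
[11] P0: load  L3 | P0:M(81), P1:I, P2:I | bus: none
[12] P1: store L3 := 34 | P0:I, P1:M(34), P2:I | bus: BusRdX,Flush

bus = BusRdX,Flush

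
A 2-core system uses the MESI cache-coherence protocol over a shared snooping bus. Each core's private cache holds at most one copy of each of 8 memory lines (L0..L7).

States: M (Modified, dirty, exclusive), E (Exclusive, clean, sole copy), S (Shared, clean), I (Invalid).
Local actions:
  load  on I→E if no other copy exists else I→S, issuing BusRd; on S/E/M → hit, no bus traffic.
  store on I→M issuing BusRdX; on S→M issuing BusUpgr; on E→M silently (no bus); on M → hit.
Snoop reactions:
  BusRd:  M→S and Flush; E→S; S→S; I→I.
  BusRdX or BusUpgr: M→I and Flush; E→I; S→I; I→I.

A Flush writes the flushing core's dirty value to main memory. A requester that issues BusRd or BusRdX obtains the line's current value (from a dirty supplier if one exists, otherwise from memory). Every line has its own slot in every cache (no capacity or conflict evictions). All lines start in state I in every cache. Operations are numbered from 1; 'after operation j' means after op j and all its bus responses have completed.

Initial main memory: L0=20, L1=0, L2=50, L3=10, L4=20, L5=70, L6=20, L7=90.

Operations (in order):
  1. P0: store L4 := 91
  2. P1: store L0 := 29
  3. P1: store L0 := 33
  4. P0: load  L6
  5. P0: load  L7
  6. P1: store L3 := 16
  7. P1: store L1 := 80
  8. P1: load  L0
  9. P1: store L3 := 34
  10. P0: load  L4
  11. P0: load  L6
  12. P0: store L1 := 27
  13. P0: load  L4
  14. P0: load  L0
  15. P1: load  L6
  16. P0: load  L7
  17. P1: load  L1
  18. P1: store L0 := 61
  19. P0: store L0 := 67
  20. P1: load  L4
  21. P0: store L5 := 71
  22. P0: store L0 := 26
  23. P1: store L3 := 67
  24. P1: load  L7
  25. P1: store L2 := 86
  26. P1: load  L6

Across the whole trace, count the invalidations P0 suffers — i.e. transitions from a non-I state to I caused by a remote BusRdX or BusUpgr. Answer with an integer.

[1] P0: store L4 := 91 | P0:M(91), P1:I | bus: BusRdX
[2] P1: store L0 := 29 | P0:I, P1:M(29) | bus: BusRdX
[3] P1: store L0 := 33 | P0:I, P1:M(33) | bus: none
[4] P0: load  L6 | P0:E(20), P1:I | bus: BusRd
[5] P0: load  L7 | P0:E(90), P1:I | bus: BusRd
[6] P1: store L3 := 16 | P0:I, P1:M(16) | bus: BusRdX
[7] P1: store L1 := 80 | P0:I, P1:M(80) | bus: BusRdX
[8] P1: load  L0 | P0:I, P1:M(33) | bus: none
[9] P1: store L3 := 34 | P0:I, P1:M(34) | bus: none
[10] P0: load  L4 | P0:M(91), P1:I | bus: none
[11] P0: load  L6 | P0:E(20), P1:I | bus: none
[12] P0: store L1 := 27 | P0:M(27), P1:I | bus: BusRdX,Flush
[13] P0: load  L4 | P0:M(91), P1:I | bus: none
[14] P0: load  L0 | P0:S(33), P1:S(33) | bus: BusRd,Flush
[15] P1: load  L6 | P0:S(20), P1:S(20) | bus: BusRd
[16] P0: load  L7 | P0:E(90), P1:I | bus: none
[17] P1: load  L1 | P0:S(27), P1:S(27) | bus: BusRd,Flush
[18] P1: store L0 := 61 | P0:I, P1:M(61) | bus: BusUpgr
[19] P0: store L0 := 67 | P0:M(67), P1:I | bus: BusRdX,Flush
[20] P1: load  L4 | P0:S(91), P1:S(91) | bus: BusRd,Flush
[21] P0: store L5 := 71 | P0:M(71), P1:I | bus: BusRdX
[22] P0: store L0 := 26 | P0:M(26), P1:I | bus: none
[23] P1: store L3 := 67 | P0:I, P1:M(67) | bus: none
[24] P1: load  L7 | P0:S(90), P1:S(90) | bus: BusRd
[25] P1: store L2 := 86 | P0:I, P1:M(86) | bus: BusRdX
[26] P1: load  L6 | P0:S(20), P1:S(20) | bus: none

invalidations = 1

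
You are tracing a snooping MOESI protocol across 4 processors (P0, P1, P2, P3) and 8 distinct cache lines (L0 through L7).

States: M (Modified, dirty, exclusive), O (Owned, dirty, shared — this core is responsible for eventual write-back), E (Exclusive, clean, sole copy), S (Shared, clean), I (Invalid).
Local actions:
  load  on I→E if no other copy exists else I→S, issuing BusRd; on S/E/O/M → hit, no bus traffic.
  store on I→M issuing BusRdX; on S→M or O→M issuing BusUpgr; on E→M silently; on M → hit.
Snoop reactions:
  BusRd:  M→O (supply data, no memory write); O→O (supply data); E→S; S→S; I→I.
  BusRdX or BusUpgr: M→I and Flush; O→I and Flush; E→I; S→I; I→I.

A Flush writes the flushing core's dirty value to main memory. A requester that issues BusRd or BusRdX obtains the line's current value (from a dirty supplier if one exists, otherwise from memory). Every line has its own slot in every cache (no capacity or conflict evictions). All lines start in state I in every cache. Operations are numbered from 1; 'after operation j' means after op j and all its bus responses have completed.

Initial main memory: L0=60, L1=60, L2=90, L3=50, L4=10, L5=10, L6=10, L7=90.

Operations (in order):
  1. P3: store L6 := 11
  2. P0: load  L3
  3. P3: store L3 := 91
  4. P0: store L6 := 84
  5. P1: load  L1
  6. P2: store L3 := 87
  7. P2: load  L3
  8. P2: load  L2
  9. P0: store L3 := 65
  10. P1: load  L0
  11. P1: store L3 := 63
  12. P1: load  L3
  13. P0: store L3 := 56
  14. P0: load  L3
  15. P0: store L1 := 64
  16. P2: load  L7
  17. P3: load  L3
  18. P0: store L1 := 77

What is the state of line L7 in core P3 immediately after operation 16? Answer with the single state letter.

1. P3: store L6 := 11  bus=[BusRdX]  L6: P0=I P1=I P2=I P3=M  mem[L6]=10
2. P0: load  L3  bus=[BusRd]  L3: P0=E P1=I P2=I P3=I  mem[L3]=50
3. P3: store L3 := 91  bus=[BusRdX]  L3: P0=I P1=I P2=I P3=M  mem[L3]=50
4. P0: store L6 := 84  bus=[BusRdX,Flush]  L6: P0=M P1=I P2=I P3=I  mem[L6]=11
5. P1: load  L1  bus=[BusRd]  L1: P0=I P1=E P2=I P3=I  mem[L1]=60
6. P2: store L3 := 87  bus=[BusRdX,Flush]  L3: P0=I P1=I P2=M P3=I  mem[L3]=91
7. P2: load  L3  bus=[-]  L3: P0=I P1=I P2=M P3=I  mem[L3]=91
8. P2: load  L2  bus=[BusRd]  L2: P0=I P1=I P2=E P3=I  mem[L2]=90
9. P0: store L3 := 65  bus=[BusRdX,Flush]  L3: P0=M P1=I P2=I P3=I  mem[L3]=87
10. P1: load  L0  bus=[BusRd]  L0: P0=I P1=E P2=I P3=I  mem[L0]=60
11. P1: store L3 := 63  bus=[BusRdX,Flush]  L3: P0=I P1=M P2=I P3=I  mem[L3]=65
12. P1: load  L3  bus=[-]  L3: P0=I P1=M P2=I P3=I  mem[L3]=65
13. P0: store L3 := 56  bus=[BusRdX,Flush]  L3: P0=M P1=I P2=I P3=I  mem[L3]=63
14. P0: load  L3  bus=[-]  L3: P0=M P1=I P2=I P3=I  mem[L3]=63
15. P0: store L1 := 64  bus=[BusRdX]  L1: P0=M P1=I P2=I P3=I  mem[L1]=60
16. P2: load  L7  bus=[BusRd]  L7: P0=I P1=I P2=E P3=I  mem[L7]=90
17. P3: load  L3  bus=[BusRd]  L3: P0=O P1=I P2=I P3=S  mem[L3]=63
18. P0: store L1 := 77  bus=[-]  L1: P0=M P1=I P2=I P3=I  mem[L1]=60

state = I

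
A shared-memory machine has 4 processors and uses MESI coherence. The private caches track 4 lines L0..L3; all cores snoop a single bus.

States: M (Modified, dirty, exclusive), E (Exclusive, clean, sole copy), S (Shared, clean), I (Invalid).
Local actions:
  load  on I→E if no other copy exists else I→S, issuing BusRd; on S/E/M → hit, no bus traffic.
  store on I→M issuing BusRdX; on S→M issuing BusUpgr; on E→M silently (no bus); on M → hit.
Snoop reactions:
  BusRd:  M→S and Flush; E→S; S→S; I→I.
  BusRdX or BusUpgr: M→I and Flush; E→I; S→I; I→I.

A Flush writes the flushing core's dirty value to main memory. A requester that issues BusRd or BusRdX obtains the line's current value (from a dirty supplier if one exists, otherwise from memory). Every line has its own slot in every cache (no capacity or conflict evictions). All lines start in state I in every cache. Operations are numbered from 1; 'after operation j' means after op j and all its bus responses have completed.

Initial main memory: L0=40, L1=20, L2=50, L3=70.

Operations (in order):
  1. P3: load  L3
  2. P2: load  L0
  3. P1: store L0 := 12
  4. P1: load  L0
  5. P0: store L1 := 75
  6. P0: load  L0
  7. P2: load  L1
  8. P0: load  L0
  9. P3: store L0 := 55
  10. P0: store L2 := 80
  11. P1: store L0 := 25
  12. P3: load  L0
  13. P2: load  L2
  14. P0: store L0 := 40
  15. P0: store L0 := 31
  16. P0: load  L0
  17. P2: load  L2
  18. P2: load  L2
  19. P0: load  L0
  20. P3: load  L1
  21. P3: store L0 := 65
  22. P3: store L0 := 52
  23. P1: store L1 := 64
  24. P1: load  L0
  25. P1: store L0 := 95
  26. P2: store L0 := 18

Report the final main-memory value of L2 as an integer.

memory[L2] = 80

1. P3: load  L3  bus=[BusRd]  L3: P0=I P1=I P2=I P3=E  mem[L3]=70
2. P2: load  L0  bus=[BusRd]  L0: P0=I P1=I P2=E P3=I  mem[L0]=40
3. P1: store L0 := 12  bus=[BusRdX]  L0: P0=I P1=M P2=I P3=I  mem[L0]=40
4. P1: load  L0  bus=[-]  L0: P0=I P1=M P2=I P3=I  mem[L0]=40
5. P0: store L1 := 75  bus=[BusRdX]  L1: P0=M P1=I P2=I P3=I  mem[L1]=20
6. P0: load  L0  bus=[BusRd,Flush]  L0: P0=S P1=S P2=I P3=I  mem[L0]=12
7. P2: load  L1  bus=[BusRd,Flush]  L1: P0=S P1=I P2=S P3=I  mem[L1]=75
8. P0: load  L0  bus=[-]  L0: P0=S P1=S P2=I P3=I  mem[L0]=12
9. P3: store L0 := 55  bus=[BusRdX]  L0: P0=I P1=I P2=I P3=M  mem[L0]=12
10. P0: store L2 := 80  bus=[BusRdX]  L2: P0=M P1=I P2=I P3=I  mem[L2]=50
11. P1: store L0 := 25  bus=[BusRdX,Flush]  L0: P0=I P1=M P2=I P3=I  mem[L0]=55
12. P3: load  L0  bus=[BusRd,Flush]  L0: P0=I P1=S P2=I P3=S  mem[L0]=25
13. P2: load  L2  bus=[BusRd,Flush]  L2: P0=S P1=I P2=S P3=I  mem[L2]=80
14. P0: store L0 := 40  bus=[BusRdX]  L0: P0=M P1=I P2=I P3=I  mem[L0]=25
15. P0: store L0 := 31  bus=[-]  L0: P0=M P1=I P2=I P3=I  mem[L0]=25
16. P0: load  L0  bus=[-]  L0: P0=M P1=I P2=I P3=I  mem[L0]=25
17. P2: load  L2  bus=[-]  L2: P0=S P1=I P2=S P3=I  mem[L2]=80
18. P2: load  L2  bus=[-]  L2: P0=S P1=I P2=S P3=I  mem[L2]=80
19. P0: load  L0  bus=[-]  L0: P0=M P1=I P2=I P3=I  mem[L0]=25
20. P3: load  L1  bus=[BusRd]  L1: P0=S P1=I P2=S P3=S  mem[L1]=75
21. P3: store L0 := 65  bus=[BusRdX,Flush]  L0: P0=I P1=I P2=I P3=M  mem[L0]=31
22. P3: store L0 := 52  bus=[-]  L0: P0=I P1=I P2=I P3=M  mem[L0]=31
23. P1: store L1 := 64  bus=[BusRdX]  L1: P0=I P1=M P2=I P3=I  mem[L1]=75
24. P1: load  L0  bus=[BusRd,Flush]  L0: P0=I P1=S P2=I P3=S  mem[L0]=52
25. P1: store L0 := 95  bus=[BusUpgr]  L0: P0=I P1=M P2=I P3=I  mem[L0]=52
26. P2: store L0 := 18  bus=[BusRdX,Flush]  L0: P0=I P1=I P2=M P3=I  mem[L0]=95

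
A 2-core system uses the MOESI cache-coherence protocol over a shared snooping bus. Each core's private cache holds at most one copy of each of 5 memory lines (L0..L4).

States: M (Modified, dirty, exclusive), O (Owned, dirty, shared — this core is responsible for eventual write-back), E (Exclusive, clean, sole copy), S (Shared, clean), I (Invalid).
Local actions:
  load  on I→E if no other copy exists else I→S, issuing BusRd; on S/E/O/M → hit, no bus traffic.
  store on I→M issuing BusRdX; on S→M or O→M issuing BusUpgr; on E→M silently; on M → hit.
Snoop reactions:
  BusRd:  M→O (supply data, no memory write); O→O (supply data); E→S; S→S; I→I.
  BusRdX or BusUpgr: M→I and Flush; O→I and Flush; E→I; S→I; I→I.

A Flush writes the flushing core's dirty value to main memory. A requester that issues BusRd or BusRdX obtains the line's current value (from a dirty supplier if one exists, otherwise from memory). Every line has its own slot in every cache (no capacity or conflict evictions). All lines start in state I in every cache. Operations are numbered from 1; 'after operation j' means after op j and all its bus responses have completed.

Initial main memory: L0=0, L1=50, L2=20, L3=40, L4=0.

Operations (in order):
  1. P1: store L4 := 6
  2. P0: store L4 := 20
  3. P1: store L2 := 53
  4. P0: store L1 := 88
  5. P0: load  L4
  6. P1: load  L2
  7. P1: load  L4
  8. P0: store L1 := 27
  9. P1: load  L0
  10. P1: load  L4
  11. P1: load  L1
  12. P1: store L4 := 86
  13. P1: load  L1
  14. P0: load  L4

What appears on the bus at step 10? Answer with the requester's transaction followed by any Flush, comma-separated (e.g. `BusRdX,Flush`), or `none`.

[1] P1: store L4 := 6 | P0:I, P1:M(6) | bus: BusRdX
[2] P0: store L4 := 20 | P0:M(20), P1:I | bus: BusRdX,Flush
[3] P1: store L2 := 53 | P0:I, P1:M(53) | bus: BusRdX
[4] P0: store L1 := 88 | P0:M(88), P1:I | bus: BusRdX
[5] P0: load  L4 | P0:M(20), P1:I | bus: none
[6] P1: load  L2 | P0:I, P1:M(53) | bus: none
[7] P1: load  L4 | P0:O(20), P1:S(20) | bus: BusRd
[8] P0: store L1 := 27 | P0:M(27), P1:I | bus: none
[9] P1: load  L0 | P0:I, P1:E(0) | bus: BusRd
[10] P1: load  L4 | P0:O(20), P1:S(20) | bus: none
[11] P1: load  L1 | P0:O(27), P1:S(27) | bus: BusRd
[12] P1: store L4 := 86 | P0:I, P1:M(86) | bus: BusUpgr,Flush
[13] P1: load  L1 | P0:O(27), P1:S(27) | bus: none
[14] P0: load  L4 | P0:S(86), P1:O(86) | bus: BusRd

bus = none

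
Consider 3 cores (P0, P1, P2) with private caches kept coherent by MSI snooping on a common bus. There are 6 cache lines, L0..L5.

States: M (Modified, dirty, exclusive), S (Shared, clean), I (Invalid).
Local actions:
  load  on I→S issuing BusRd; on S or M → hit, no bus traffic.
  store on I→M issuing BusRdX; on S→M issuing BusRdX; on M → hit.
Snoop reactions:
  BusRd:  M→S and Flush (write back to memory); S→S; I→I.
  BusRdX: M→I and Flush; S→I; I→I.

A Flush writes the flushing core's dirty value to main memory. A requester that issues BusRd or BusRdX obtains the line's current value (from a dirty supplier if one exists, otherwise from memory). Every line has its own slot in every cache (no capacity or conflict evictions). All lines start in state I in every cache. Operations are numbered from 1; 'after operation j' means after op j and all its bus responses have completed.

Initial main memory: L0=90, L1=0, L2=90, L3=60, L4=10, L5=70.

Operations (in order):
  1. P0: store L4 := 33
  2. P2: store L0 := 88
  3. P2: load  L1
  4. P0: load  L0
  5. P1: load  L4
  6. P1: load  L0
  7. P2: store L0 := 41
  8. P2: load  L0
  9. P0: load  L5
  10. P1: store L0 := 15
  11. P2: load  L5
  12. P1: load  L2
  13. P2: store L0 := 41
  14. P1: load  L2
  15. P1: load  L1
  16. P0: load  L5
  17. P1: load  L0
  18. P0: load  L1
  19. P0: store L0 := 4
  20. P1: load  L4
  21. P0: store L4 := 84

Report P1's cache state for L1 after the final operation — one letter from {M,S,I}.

[1] P0: store L4 := 33 | P0:M(33), P1:I, P2:I | bus: BusRdX
[2] P2: store L0 := 88 | P0:I, P1:I, P2:M(88) | bus: BusRdX
[3] P2: load  L1 | P0:I, P1:I, P2:S(0) | bus: BusRd
[4] P0: load  L0 | P0:S(88), P1:I, P2:S(88) | bus: BusRd,Flush
[5] P1: load  L4 | P0:S(33), P1:S(33), P2:I | bus: BusRd,Flush
[6] P1: load  L0 | P0:S(88), P1:S(88), P2:S(88) | bus: BusRd
[7] P2: store L0 := 41 | P0:I, P1:I, P2:M(41) | bus: BusRdX
[8] P2: load  L0 | P0:I, P1:I, P2:M(41) | bus: none
[9] P0: load  L5 | P0:S(70), P1:I, P2:I | bus: BusRd
[10] P1: store L0 := 15 | P0:I, P1:M(15), P2:I | bus: BusRdX,Flush
[11] P2: load  L5 | P0:S(70), P1:I, P2:S(70) | bus: BusRd
[12] P1: load  L2 | P0:I, P1:S(90), P2:I | bus: BusRd
[13] P2: store L0 := 41 | P0:I, P1:I, P2:M(41) | bus: BusRdX,Flush
[14] P1: load  L2 | P0:I, P1:S(90), P2:I | bus: none
[15] P1: load  L1 | P0:I, P1:S(0), P2:S(0) | bus: BusRd
[16] P0: load  L5 | P0:S(70), P1:I, P2:S(70) | bus: none
[17] P1: load  L0 | P0:I, P1:S(41), P2:S(41) | bus: BusRd,Flush
[18] P0: load  L1 | P0:S(0), P1:S(0), P2:S(0) | bus: BusRd
[19] P0: store L0 := 4 | P0:M(4), P1:I, P2:I | bus: BusRdX
[20] P1: load  L4 | P0:S(33), P1:S(33), P2:I | bus: none
[21] P0: store L4 := 84 | P0:M(84), P1:I, P2:I | bus: BusRdX

state = S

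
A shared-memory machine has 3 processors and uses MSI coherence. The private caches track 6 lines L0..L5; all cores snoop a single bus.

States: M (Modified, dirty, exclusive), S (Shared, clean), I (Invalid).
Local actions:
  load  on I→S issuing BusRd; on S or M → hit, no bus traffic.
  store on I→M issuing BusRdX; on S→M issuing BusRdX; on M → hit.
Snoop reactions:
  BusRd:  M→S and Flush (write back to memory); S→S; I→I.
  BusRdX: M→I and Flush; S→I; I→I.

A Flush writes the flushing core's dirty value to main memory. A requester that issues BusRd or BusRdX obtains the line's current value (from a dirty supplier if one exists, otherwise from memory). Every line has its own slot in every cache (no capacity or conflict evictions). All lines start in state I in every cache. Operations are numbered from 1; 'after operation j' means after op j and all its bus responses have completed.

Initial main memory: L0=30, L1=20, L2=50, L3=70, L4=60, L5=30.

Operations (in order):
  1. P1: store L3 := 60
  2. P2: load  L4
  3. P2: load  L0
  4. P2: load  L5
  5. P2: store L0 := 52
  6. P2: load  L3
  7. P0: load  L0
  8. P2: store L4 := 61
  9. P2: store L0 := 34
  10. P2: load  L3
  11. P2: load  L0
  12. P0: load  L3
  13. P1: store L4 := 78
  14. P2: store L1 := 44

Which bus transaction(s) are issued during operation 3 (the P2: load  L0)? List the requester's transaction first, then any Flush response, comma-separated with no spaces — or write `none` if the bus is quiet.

1. P1: store L3 := 60  bus=[BusRdX]  L3: P0=I P1=M P2=I  mem[L3]=70
2. P2: load  L4  bus=[BusRd]  L4: P0=I P1=I P2=S  mem[L4]=60
3. P2: load  L0  bus=[BusRd]  L0: P0=I P1=I P2=S  mem[L0]=30
4. P2: load  L5  bus=[BusRd]  L5: P0=I P1=I P2=S  mem[L5]=30
5. P2: store L0 := 52  bus=[BusRdX]  L0: P0=I P1=I P2=M  mem[L0]=30
6. P2: load  L3  bus=[BusRd,Flush]  L3: P0=I P1=S P2=S  mem[L3]=60
7. P0: load  L0  bus=[BusRd,Flush]  L0: P0=S P1=I P2=S  mem[L0]=52
8. P2: store L4 := 61  bus=[BusRdX]  L4: P0=I P1=I P2=M  mem[L4]=60
9. P2: store L0 := 34  bus=[BusRdX]  L0: P0=I P1=I P2=M  mem[L0]=52
10. P2: load  L3  bus=[-]  L3: P0=I P1=S P2=S  mem[L3]=60
11. P2: load  L0  bus=[-]  L0: P0=I P1=I P2=M  mem[L0]=52
12. P0: load  L3  bus=[BusRd]  L3: P0=S P1=S P2=S  mem[L3]=60
13. P1: store L4 := 78  bus=[BusRdX,Flush]  L4: P0=I P1=M P2=I  mem[L4]=61
14. P2: store L1 := 44  bus=[BusRdX]  L1: P0=I P1=I P2=M  mem[L1]=20

bus = BusRd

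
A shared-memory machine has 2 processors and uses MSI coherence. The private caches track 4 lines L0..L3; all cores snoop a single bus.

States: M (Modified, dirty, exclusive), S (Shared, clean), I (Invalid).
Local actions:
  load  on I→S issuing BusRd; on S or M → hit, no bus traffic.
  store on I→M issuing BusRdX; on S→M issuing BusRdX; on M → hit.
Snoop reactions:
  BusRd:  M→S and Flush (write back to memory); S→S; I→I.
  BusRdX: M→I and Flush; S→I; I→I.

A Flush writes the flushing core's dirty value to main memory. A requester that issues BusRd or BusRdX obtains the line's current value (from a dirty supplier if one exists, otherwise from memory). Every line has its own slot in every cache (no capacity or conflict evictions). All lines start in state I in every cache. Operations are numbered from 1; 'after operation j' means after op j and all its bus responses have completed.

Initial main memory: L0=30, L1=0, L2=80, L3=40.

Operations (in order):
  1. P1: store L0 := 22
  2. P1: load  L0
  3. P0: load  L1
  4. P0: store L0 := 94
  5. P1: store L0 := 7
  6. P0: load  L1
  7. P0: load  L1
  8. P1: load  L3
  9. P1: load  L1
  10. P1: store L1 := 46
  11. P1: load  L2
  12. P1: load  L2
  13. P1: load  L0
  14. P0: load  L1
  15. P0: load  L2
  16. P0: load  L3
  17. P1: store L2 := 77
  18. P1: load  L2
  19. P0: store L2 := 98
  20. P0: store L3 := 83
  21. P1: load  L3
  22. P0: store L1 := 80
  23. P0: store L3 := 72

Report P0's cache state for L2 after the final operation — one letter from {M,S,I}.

state = M

[1] P1: store L0 := 22 | P0:I, P1:M(22) | bus: BusRdX
[2] P1: load  L0 | P0:I, P1:M(22) | bus: none
[3] P0: load  L1 | P0:S(0), P1:I | bus: BusRd
[4] P0: store L0 := 94 | P0:M(94), P1:I | bus: BusRdX,Flush
[5] P1: store L0 := 7 | P0:I, P1:M(7) | bus: BusRdX,Flush
[6] P0: load  L1 | P0:S(0), P1:I | bus: none
[7] P0: load  L1 | P0:S(0), P1:I | bus: none
[8] P1: load  L3 | P0:I, P1:S(40) | bus: BusRd
[9] P1: load  L1 | P0:S(0), P1:S(0) | bus: BusRd
[10] P1: store L1 := 46 | P0:I, P1:M(46) | bus: BusRdX
[11] P1: load  L2 | P0:I, P1:S(80) | bus: BusRd
[12] P1: load  L2 | P0:I, P1:S(80) | bus: none
[13] P1: load  L0 | P0:I, P1:M(7) | bus: none
[14] P0: load  L1 | P0:S(46), P1:S(46) | bus: BusRd,Flush
[15] P0: load  L2 | P0:S(80), P1:S(80) | bus: BusRd
[16] P0: load  L3 | P0:S(40), P1:S(40) | bus: BusRd
[17] P1: store L2 := 77 | P0:I, P1:M(77) | bus: BusRdX
[18] P1: load  L2 | P0:I, P1:M(77) | bus: none
[19] P0: store L2 := 98 | P0:M(98), P1:I | bus: BusRdX,Flush
[20] P0: store L3 := 83 | P0:M(83), P1:I | bus: BusRdX
[21] P1: load  L3 | P0:S(83), P1:S(83) | bus: BusRd,Flush
[22] P0: store L1 := 80 | P0:M(80), P1:I | bus: BusRdX
[23] P0: store L3 := 72 | P0:M(72), P1:I | bus: BusRdX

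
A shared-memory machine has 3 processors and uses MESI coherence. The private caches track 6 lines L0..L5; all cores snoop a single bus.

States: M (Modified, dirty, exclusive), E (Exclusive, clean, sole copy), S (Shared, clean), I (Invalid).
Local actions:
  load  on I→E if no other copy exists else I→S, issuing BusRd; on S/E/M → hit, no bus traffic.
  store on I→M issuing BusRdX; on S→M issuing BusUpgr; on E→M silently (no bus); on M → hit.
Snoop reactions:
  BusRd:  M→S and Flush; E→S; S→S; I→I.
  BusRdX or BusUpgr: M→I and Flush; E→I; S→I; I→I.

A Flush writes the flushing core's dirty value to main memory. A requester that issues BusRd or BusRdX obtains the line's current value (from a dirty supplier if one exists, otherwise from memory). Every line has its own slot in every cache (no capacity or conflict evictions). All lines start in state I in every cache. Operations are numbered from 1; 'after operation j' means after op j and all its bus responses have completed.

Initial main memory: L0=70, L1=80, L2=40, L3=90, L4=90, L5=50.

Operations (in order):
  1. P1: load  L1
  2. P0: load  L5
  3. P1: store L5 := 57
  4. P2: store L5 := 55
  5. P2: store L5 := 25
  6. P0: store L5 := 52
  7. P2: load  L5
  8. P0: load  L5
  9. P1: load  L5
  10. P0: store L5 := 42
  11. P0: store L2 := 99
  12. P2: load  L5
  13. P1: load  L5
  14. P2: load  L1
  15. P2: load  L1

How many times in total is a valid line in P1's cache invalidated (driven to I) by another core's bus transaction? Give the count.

1. P1: load  L1  bus=[BusRd]  L1: P0=I P1=E P2=I  mem[L1]=80
2. P0: load  L5  bus=[BusRd]  L5: P0=E P1=I P2=I  mem[L5]=50
3. P1: store L5 := 57  bus=[BusRdX]  L5: P0=I P1=M P2=I  mem[L5]=50
4. P2: store L5 := 55  bus=[BusRdX,Flush]  L5: P0=I P1=I P2=M  mem[L5]=57
5. P2: store L5 := 25  bus=[-]  L5: P0=I P1=I P2=M  mem[L5]=57
6. P0: store L5 := 52  bus=[BusRdX,Flush]  L5: P0=M P1=I P2=I  mem[L5]=25
7. P2: load  L5  bus=[BusRd,Flush]  L5: P0=S P1=I P2=S  mem[L5]=52
8. P0: load  L5  bus=[-]  L5: P0=S P1=I P2=S  mem[L5]=52
9. P1: load  L5  bus=[BusRd]  L5: P0=S P1=S P2=S  mem[L5]=52
10. P0: store L5 := 42  bus=[BusUpgr]  L5: P0=M P1=I P2=I  mem[L5]=52
11. P0: store L2 := 99  bus=[BusRdX]  L2: P0=M P1=I P2=I  mem[L2]=40
12. P2: load  L5  bus=[BusRd,Flush]  L5: P0=S P1=I P2=S  mem[L5]=42
13. P1: load  L5  bus=[BusRd]  L5: P0=S P1=S P2=S  mem[L5]=42
14. P2: load  L1  bus=[BusRd]  L1: P0=I P1=S P2=S  mem[L1]=80
15. P2: load  L1  bus=[-]  L1: P0=I P1=S P2=S  mem[L1]=80

invalidations = 2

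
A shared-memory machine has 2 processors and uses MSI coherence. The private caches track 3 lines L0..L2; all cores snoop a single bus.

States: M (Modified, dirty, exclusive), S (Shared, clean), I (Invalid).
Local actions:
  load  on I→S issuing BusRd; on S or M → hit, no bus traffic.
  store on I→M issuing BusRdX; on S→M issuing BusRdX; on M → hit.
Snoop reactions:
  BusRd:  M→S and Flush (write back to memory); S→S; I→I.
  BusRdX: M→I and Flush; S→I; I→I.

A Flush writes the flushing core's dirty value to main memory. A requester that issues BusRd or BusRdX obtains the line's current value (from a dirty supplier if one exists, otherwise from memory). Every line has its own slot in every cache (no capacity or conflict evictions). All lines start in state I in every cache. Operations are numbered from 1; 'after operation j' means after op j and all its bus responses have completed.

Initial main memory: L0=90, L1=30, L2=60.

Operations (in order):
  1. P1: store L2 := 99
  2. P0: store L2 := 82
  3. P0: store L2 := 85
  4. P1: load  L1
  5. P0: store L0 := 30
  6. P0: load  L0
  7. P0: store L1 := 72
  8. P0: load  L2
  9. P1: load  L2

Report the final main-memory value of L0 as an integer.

[1] P1: store L2 := 99 | P0:I, P1:M(99) | bus: BusRdX
[2] P0: store L2 := 82 | P0:M(82), P1:I | bus: BusRdX,Flush
[3] P0: store L2 := 85 | P0:M(85), P1:I | bus: none
[4] P1: load  L1 | P0:I, P1:S(30) | bus: BusRd
[5] P0: store L0 := 30 | P0:M(30), P1:I | bus: BusRdX
[6] P0: load  L0 | P0:M(30), P1:I | bus: none
[7] P0: store L1 := 72 | P0:M(72), P1:I | bus: BusRdX
[8] P0: load  L2 | P0:M(85), P1:I | bus: none
[9] P1: load  L2 | P0:S(85), P1:S(85) | bus: BusRd,Flush

memory[L0] = 90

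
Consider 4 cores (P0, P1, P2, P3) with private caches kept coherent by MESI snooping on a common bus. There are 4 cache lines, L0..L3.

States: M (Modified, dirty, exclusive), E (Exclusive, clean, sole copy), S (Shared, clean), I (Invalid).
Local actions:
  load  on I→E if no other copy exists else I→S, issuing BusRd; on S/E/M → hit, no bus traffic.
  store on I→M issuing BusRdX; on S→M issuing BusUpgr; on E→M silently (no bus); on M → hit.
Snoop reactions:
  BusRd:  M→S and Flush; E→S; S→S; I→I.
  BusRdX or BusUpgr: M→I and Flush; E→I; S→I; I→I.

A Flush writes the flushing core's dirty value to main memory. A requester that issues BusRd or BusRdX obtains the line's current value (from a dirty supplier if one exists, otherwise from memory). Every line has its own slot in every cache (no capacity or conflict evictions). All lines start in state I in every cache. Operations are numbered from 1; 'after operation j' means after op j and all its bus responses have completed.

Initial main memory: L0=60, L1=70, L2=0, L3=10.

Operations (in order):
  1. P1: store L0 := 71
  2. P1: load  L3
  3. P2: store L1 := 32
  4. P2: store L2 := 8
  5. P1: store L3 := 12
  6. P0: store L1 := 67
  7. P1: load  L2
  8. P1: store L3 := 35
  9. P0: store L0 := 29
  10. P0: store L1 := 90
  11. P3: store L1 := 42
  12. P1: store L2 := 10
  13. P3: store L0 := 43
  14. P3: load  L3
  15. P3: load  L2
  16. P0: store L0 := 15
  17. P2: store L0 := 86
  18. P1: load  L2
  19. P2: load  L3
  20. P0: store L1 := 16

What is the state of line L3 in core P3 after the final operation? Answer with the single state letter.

1. P1: store L0 := 71  bus=[BusRdX]  L0: P0=I P1=M P2=I P3=I  mem[L0]=60
2. P1: load  L3  bus=[BusRd]  L3: P0=I P1=E P2=I P3=I  mem[L3]=10
3. P2: store L1 := 32  bus=[BusRdX]  L1: P0=I P1=I P2=M P3=I  mem[L1]=70
4. P2: store L2 := 8  bus=[BusRdX]  L2: P0=I P1=I P2=M P3=I  mem[L2]=0
5. P1: store L3 := 12  bus=[-]  L3: P0=I P1=M P2=I P3=I  mem[L3]=10
6. P0: store L1 := 67  bus=[BusRdX,Flush]  L1: P0=M P1=I P2=I P3=I  mem[L1]=32
7. P1: load  L2  bus=[BusRd,Flush]  L2: P0=I P1=S P2=S P3=I  mem[L2]=8
8. P1: store L3 := 35  bus=[-]  L3: P0=I P1=M P2=I P3=I  mem[L3]=10
9. P0: store L0 := 29  bus=[BusRdX,Flush]  L0: P0=M P1=I P2=I P3=I  mem[L0]=71
10. P0: store L1 := 90  bus=[-]  L1: P0=M P1=I P2=I P3=I  mem[L1]=32
11. P3: store L1 := 42  bus=[BusRdX,Flush]  L1: P0=I P1=I P2=I P3=M  mem[L1]=90
12. P1: store L2 := 10  bus=[BusUpgr]  L2: P0=I P1=M P2=I P3=I  mem[L2]=8
13. P3: store L0 := 43  bus=[BusRdX,Flush]  L0: P0=I P1=I P2=I P3=M  mem[L0]=29
14. P3: load  L3  bus=[BusRd,Flush]  L3: P0=I P1=S P2=I P3=S  mem[L3]=35
15. P3: load  L2  bus=[BusRd,Flush]  L2: P0=I P1=S P2=I P3=S  mem[L2]=10
16. P0: store L0 := 15  bus=[BusRdX,Flush]  L0: P0=M P1=I P2=I P3=I  mem[L0]=43
17. P2: store L0 := 86  bus=[BusRdX,Flush]  L0: P0=I P1=I P2=M P3=I  mem[L0]=15
18. P1: load  L2  bus=[-]  L2: P0=I P1=S P2=I P3=S  mem[L2]=10
19. P2: load  L3  bus=[BusRd]  L3: P0=I P1=S P2=S P3=S  mem[L3]=35
20. P0: store L1 := 16  bus=[BusRdX,Flush]  L1: P0=M P1=I P2=I P3=I  mem[L1]=42

state = S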